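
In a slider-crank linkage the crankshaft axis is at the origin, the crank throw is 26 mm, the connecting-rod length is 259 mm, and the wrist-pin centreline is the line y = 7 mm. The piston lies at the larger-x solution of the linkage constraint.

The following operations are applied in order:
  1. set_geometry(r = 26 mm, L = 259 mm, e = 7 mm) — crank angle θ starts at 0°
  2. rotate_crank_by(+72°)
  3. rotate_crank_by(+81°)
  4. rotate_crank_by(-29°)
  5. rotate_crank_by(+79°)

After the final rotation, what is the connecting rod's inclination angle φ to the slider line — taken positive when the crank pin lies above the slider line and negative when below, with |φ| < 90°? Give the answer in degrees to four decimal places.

-3.7987

set_geometry: r = 26 mm, L = 259 mm, e = 7 mm; θ ← 0°
rotate_crank_by(+72°): θ ← 0° +72° = 72°
rotate_crank_by(+81°): θ ← 72° +81° = 153°
rotate_crank_by(-29°): θ ← 153° -29° = 124°
rotate_crank_by(+79°): θ ← 124° +79° = 203°
crank pin P = (r cos θ, r sin θ) = (-23.933126, -10.159009)
h = r sin θ − e = -10.159009 − 7 = -17.159009
sin φ = h / L = -17.159009 / 259 = -0.06625100
φ = arcsin(-0.06625100) = -3.798685°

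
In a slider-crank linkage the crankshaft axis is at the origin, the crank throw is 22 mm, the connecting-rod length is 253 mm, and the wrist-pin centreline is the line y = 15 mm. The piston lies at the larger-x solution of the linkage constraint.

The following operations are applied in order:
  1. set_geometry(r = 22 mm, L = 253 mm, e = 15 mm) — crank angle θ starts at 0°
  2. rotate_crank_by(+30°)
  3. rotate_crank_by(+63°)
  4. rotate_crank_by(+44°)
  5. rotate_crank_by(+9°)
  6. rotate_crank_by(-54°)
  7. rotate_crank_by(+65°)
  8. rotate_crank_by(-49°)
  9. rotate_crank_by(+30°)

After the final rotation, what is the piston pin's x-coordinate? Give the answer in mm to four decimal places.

236.6507

set_geometry: r = 22 mm, L = 253 mm, e = 15 mm; θ ← 0°
rotate_crank_by(+30°): θ ← 0° +30° = 30°
rotate_crank_by(+63°): θ ← 30° +63° = 93°
rotate_crank_by(+44°): θ ← 93° +44° = 137°
rotate_crank_by(+9°): θ ← 137° +9° = 146°
rotate_crank_by(-54°): θ ← 146° -54° = 92°
rotate_crank_by(+65°): θ ← 92° +65° = 157°
rotate_crank_by(-49°): θ ← 157° -49° = 108°
rotate_crank_by(+30°): θ ← 108° +30° = 138°
crank pin P = (r cos θ, r sin θ) = (-16.349186, 14.720873)
h = r sin θ − e = 14.720873 − 15 = -0.279127
x = r cos θ + √(L² − h²) = -16.349186 + √(64009.0 − 0.0779) = -16.349186 + 252.999846 = 236.650660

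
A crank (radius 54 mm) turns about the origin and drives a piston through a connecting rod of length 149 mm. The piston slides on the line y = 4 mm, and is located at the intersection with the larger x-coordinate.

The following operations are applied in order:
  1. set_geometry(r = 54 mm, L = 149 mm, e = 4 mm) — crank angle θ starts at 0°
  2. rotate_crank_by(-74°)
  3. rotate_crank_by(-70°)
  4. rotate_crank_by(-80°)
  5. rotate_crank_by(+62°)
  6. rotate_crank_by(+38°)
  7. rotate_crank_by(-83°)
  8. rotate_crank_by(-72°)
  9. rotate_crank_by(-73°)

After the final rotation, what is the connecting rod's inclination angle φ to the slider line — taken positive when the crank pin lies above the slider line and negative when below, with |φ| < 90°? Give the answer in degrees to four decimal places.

1.3519

set_geometry: r = 54 mm, L = 149 mm, e = 4 mm; θ ← 0°
rotate_crank_by(-74°): θ ← 0° -74° = -74°
rotate_crank_by(-70°): θ ← -74° -70° = -144°
rotate_crank_by(-80°): θ ← -144° -80° = -224°
rotate_crank_by(+62°): θ ← -224° +62° = -162°
rotate_crank_by(+38°): θ ← -162° +38° = -124°
rotate_crank_by(-83°): θ ← -124° -83° = -207°
rotate_crank_by(-72°): θ ← -207° -72° = -279°
rotate_crank_by(-73°): θ ← -279° -73° = -352°
crank pin P = (r cos θ, r sin θ) = (53.474476, 7.515347)
h = r sin θ − e = 7.515347 − 4 = 3.515347
sin φ = h / L = 3.515347 / 149 = 0.02359294
φ = arcsin(0.02359294) = 1.351901°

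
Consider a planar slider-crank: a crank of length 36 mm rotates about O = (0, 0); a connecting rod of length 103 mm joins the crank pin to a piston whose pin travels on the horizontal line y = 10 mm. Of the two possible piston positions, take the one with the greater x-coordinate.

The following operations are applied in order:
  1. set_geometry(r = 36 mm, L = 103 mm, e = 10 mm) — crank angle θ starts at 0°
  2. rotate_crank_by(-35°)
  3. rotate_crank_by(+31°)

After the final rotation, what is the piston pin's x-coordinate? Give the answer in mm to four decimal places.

138.1496

set_geometry: r = 36 mm, L = 103 mm, e = 10 mm; θ ← 0°
rotate_crank_by(-35°): θ ← 0° -35° = -35°
rotate_crank_by(+31°): θ ← -35° +31° = -4°
crank pin P = (r cos θ, r sin θ) = (35.912306, -2.511233)
h = r sin θ − e = -2.511233 − 10 = -12.511233
x = r cos θ + √(L² − h²) = 35.912306 + √(10609.0 − 156.5310) = 35.912306 + 102.237317 = 138.149623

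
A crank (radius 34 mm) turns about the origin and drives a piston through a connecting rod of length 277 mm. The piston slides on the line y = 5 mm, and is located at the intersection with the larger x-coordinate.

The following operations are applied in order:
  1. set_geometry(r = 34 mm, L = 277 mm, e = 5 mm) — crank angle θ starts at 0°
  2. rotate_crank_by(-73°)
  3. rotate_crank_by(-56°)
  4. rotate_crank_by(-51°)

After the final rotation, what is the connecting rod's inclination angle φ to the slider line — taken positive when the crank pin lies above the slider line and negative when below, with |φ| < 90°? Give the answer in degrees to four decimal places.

-1.0343

set_geometry: r = 34 mm, L = 277 mm, e = 5 mm; θ ← 0°
rotate_crank_by(-73°): θ ← 0° -73° = -73°
rotate_crank_by(-56°): θ ← -73° -56° = -129°
rotate_crank_by(-51°): θ ← -129° -51° = -180°
crank pin P = (r cos θ, r sin θ) = (-34.000000, -0.000000)
h = r sin θ − e = -0.000000 − 5 = -5.000000
sin φ = h / L = -5.000000 / 277 = -0.01805054
φ = arcsin(-0.01805054) = -1.034276°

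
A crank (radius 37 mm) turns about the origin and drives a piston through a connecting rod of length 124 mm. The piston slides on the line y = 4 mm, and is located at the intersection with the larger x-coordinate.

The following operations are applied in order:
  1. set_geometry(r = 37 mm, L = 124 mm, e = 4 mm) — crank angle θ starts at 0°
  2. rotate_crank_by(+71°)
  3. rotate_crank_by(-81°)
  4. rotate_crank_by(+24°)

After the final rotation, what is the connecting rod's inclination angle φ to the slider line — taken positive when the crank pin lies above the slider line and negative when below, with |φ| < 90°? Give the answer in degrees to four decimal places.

set_geometry: r = 37 mm, L = 124 mm, e = 4 mm; θ ← 0°
rotate_crank_by(+71°): θ ← 0° +71° = 71°
rotate_crank_by(-81°): θ ← 71° -81° = -10°
rotate_crank_by(+24°): θ ← -10° +24° = 14°
crank pin P = (r cos θ, r sin θ) = (35.900942, 8.951110)
h = r sin θ − e = 8.951110 − 4 = 4.951110
sin φ = h / L = 4.951110 / 124 = 0.03992831
φ = arcsin(0.03992831) = 2.288332°

2.2883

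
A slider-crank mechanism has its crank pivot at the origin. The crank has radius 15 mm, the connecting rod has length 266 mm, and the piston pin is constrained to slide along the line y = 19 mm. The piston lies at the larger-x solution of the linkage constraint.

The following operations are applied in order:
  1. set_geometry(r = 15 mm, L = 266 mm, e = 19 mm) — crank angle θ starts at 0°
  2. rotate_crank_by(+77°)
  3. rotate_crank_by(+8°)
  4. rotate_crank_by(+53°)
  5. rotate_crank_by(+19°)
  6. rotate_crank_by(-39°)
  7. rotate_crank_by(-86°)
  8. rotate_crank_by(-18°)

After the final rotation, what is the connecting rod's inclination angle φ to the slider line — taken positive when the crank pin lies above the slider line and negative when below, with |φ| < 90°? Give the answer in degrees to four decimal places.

set_geometry: r = 15 mm, L = 266 mm, e = 19 mm; θ ← 0°
rotate_crank_by(+77°): θ ← 0° +77° = 77°
rotate_crank_by(+8°): θ ← 77° +8° = 85°
rotate_crank_by(+53°): θ ← 85° +53° = 138°
rotate_crank_by(+19°): θ ← 138° +19° = 157°
rotate_crank_by(-39°): θ ← 157° -39° = 118°
rotate_crank_by(-86°): θ ← 118° -86° = 32°
rotate_crank_by(-18°): θ ← 32° -18° = 14°
crank pin P = (r cos θ, r sin θ) = (14.554436, 3.628828)
h = r sin θ − e = 3.628828 − 19 = -15.371172
sin φ = h / L = -15.371172 / 266 = -0.05778636
φ = arcsin(-0.05778636) = -3.312760°

-3.3128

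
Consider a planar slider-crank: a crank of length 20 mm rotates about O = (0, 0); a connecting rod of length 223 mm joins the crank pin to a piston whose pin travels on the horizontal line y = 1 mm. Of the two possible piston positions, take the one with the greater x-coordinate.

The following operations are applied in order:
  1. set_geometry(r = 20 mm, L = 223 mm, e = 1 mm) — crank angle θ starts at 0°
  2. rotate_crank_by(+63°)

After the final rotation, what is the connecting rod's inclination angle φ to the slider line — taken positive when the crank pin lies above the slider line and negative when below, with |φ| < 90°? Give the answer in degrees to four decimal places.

set_geometry: r = 20 mm, L = 223 mm, e = 1 mm; θ ← 0°
rotate_crank_by(+63°): θ ← 0° +63° = 63°
crank pin P = (r cos θ, r sin θ) = (9.079810, 17.820130)
h = r sin θ − e = 17.820130 − 1 = 16.820130
sin φ = h / L = 16.820130 / 223 = 0.07542659
φ = arcsin(0.07542659) = 4.325734°

4.3257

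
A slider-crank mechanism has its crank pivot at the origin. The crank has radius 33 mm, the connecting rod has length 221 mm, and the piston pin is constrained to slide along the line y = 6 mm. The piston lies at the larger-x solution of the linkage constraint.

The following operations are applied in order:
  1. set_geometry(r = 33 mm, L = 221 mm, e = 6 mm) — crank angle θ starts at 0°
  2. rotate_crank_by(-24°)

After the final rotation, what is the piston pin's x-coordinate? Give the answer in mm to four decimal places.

set_geometry: r = 33 mm, L = 221 mm, e = 6 mm; θ ← 0°
rotate_crank_by(-24°): θ ← 0° -24° = -24°
crank pin P = (r cos θ, r sin θ) = (30.147000, -13.422309)
h = r sin θ − e = -13.422309 − 6 = -19.422309
x = r cos θ + √(L² − h²) = 30.147000 + √(48841.0 − 377.2261) = 30.147000 + 220.144893 = 250.291893

250.2919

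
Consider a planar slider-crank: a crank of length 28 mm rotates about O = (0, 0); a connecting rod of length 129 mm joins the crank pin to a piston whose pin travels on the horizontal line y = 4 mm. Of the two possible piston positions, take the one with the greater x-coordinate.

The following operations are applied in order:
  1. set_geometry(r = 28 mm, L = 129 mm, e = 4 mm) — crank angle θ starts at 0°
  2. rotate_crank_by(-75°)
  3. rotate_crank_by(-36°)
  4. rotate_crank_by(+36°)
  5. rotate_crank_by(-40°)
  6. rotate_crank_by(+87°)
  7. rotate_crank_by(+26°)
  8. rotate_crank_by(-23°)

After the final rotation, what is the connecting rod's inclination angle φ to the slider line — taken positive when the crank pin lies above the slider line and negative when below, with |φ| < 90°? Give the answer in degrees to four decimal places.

-7.0502

set_geometry: r = 28 mm, L = 129 mm, e = 4 mm; θ ← 0°
rotate_crank_by(-75°): θ ← 0° -75° = -75°
rotate_crank_by(-36°): θ ← -75° -36° = -111°
rotate_crank_by(+36°): θ ← -111° +36° = -75°
rotate_crank_by(-40°): θ ← -75° -40° = -115°
rotate_crank_by(+87°): θ ← -115° +87° = -28°
rotate_crank_by(+26°): θ ← -28° +26° = -2°
rotate_crank_by(-23°): θ ← -2° -23° = -25°
crank pin P = (r cos θ, r sin θ) = (25.376618, -11.833311)
h = r sin θ − e = -11.833311 − 4 = -15.833311
sin φ = h / L = -15.833311 / 129 = -0.12273885
φ = arcsin(-0.12273885) = -7.050196°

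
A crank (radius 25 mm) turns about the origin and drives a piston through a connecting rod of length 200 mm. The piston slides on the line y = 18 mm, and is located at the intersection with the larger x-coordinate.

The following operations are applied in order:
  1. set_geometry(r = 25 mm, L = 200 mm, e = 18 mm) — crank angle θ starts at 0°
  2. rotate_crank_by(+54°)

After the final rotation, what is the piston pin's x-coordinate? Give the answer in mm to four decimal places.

set_geometry: r = 25 mm, L = 200 mm, e = 18 mm; θ ← 0°
rotate_crank_by(+54°): θ ← 0° +54° = 54°
crank pin P = (r cos θ, r sin θ) = (14.694631, 20.225425)
h = r sin θ − e = 20.225425 − 18 = 2.225425
x = r cos θ + √(L² − h²) = 14.694631 + √(40000.0 − 4.9525) = 14.694631 + 199.987618 = 214.682250

214.6822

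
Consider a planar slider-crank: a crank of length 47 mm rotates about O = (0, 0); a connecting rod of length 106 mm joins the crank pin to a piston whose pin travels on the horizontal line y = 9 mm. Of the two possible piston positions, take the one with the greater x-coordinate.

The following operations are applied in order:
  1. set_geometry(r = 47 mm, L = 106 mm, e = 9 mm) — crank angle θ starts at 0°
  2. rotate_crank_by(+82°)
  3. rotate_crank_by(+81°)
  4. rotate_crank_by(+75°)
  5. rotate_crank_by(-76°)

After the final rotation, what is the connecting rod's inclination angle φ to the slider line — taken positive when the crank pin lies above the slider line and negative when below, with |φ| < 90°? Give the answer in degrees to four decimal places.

set_geometry: r = 47 mm, L = 106 mm, e = 9 mm; θ ← 0°
rotate_crank_by(+82°): θ ← 0° +82° = 82°
rotate_crank_by(+81°): θ ← 82° +81° = 163°
rotate_crank_by(+75°): θ ← 163° +75° = 238°
rotate_crank_by(-76°): θ ← 238° -76° = 162°
crank pin P = (r cos θ, r sin θ) = (-44.699656, 14.523799)
h = r sin θ − e = 14.523799 − 9 = 5.523799
sin φ = h / L = 5.523799 / 106 = 0.05211131
φ = arcsin(0.05211131) = 2.987111°

2.9871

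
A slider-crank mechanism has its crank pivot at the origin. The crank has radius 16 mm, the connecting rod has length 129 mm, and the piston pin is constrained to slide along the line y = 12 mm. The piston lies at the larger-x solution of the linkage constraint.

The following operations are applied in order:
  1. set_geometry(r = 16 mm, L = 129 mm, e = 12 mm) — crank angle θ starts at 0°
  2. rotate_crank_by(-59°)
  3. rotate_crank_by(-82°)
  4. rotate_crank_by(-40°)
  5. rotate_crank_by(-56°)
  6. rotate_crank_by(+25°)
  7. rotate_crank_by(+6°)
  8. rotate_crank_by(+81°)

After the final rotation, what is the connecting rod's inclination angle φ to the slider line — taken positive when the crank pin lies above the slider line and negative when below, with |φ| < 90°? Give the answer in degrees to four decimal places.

-11.2227

set_geometry: r = 16 mm, L = 129 mm, e = 12 mm; θ ← 0°
rotate_crank_by(-59°): θ ← 0° -59° = -59°
rotate_crank_by(-82°): θ ← -59° -82° = -141°
rotate_crank_by(-40°): θ ← -141° -40° = -181°
rotate_crank_by(-56°): θ ← -181° -56° = -237°
rotate_crank_by(+25°): θ ← -237° +25° = -212°
rotate_crank_by(+6°): θ ← -212° +6° = -206°
rotate_crank_by(+81°): θ ← -206° +81° = -125°
crank pin P = (r cos θ, r sin θ) = (-9.177223, -13.106433)
h = r sin θ − e = -13.106433 − 12 = -25.106433
sin φ = h / L = -25.106433 / 129 = -0.19462351
φ = arcsin(-0.19462351) = -11.222731°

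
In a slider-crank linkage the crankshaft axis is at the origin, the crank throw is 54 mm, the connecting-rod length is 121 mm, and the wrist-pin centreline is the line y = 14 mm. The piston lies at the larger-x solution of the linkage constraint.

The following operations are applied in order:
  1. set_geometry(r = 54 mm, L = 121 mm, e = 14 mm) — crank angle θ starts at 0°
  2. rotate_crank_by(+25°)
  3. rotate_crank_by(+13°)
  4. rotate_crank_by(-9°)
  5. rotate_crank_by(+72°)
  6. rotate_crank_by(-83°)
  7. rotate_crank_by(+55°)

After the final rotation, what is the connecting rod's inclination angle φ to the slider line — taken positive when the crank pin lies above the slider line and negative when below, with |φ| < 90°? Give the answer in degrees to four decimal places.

set_geometry: r = 54 mm, L = 121 mm, e = 14 mm; θ ← 0°
rotate_crank_by(+25°): θ ← 0° +25° = 25°
rotate_crank_by(+13°): θ ← 25° +13° = 38°
rotate_crank_by(-9°): θ ← 38° -9° = 29°
rotate_crank_by(+72°): θ ← 29° +72° = 101°
rotate_crank_by(-83°): θ ← 101° -83° = 18°
rotate_crank_by(+55°): θ ← 18° +55° = 73°
crank pin P = (r cos θ, r sin θ) = (15.788072, 51.640457)
h = r sin θ − e = 51.640457 − 14 = 37.640457
sin φ = h / L = 37.640457 / 121 = 0.31107816
φ = arcsin(0.31107816) = 18.124217°

18.1242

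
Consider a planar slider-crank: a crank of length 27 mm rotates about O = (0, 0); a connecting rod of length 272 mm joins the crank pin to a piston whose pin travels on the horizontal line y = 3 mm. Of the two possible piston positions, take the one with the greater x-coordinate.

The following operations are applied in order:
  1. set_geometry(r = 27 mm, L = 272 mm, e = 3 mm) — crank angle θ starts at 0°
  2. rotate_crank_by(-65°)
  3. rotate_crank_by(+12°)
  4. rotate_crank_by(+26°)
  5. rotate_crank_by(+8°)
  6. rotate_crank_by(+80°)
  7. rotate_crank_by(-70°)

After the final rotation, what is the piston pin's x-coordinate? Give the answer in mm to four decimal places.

set_geometry: r = 27 mm, L = 272 mm, e = 3 mm; θ ← 0°
rotate_crank_by(-65°): θ ← 0° -65° = -65°
rotate_crank_by(+12°): θ ← -65° +12° = -53°
rotate_crank_by(+26°): θ ← -53° +26° = -27°
rotate_crank_by(+8°): θ ← -27° +8° = -19°
rotate_crank_by(+80°): θ ← -19° +80° = 61°
rotate_crank_by(-70°): θ ← 61° -70° = -9°
crank pin P = (r cos θ, r sin θ) = (26.667585, -4.223731)
h = r sin θ − e = -4.223731 − 3 = -7.223731
x = r cos θ + √(L² − h²) = 26.667585 + √(73984.0 − 52.1823) = 26.667585 + 271.904060 = 298.571645

298.5716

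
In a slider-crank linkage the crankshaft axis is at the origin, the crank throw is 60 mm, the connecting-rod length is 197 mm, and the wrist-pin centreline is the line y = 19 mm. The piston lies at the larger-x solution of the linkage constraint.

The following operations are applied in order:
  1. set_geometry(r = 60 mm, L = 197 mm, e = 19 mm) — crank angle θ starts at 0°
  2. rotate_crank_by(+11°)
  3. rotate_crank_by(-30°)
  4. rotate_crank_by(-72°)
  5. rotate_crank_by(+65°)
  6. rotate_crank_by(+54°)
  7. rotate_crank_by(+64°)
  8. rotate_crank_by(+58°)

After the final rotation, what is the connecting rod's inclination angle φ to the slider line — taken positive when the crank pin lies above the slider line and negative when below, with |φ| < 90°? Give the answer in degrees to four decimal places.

3.2009

set_geometry: r = 60 mm, L = 197 mm, e = 19 mm; θ ← 0°
rotate_crank_by(+11°): θ ← 0° +11° = 11°
rotate_crank_by(-30°): θ ← 11° -30° = -19°
rotate_crank_by(-72°): θ ← -19° -72° = -91°
rotate_crank_by(+65°): θ ← -91° +65° = -26°
rotate_crank_by(+54°): θ ← -26° +54° = 28°
rotate_crank_by(+64°): θ ← 28° +64° = 92°
rotate_crank_by(+58°): θ ← 92° +58° = 150°
crank pin P = (r cos θ, r sin θ) = (-51.961524, 30.000000)
h = r sin θ − e = 30.000000 − 19 = 11.000000
sin φ = h / L = 11.000000 / 197 = 0.05583756
φ = arcsin(0.05583756) = 3.200922°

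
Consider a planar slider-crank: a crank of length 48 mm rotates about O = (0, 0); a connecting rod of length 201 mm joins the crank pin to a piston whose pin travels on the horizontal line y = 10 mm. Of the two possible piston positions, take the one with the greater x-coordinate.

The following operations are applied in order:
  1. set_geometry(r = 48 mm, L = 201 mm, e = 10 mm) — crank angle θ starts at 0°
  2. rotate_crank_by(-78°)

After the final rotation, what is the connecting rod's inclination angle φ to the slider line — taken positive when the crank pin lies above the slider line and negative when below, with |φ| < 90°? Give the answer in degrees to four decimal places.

set_geometry: r = 48 mm, L = 201 mm, e = 10 mm; θ ← 0°
rotate_crank_by(-78°): θ ← 0° -78° = -78°
crank pin P = (r cos θ, r sin θ) = (9.979761, -46.951085)
h = r sin θ − e = -46.951085 − 10 = -56.951085
sin φ = h / L = -56.951085 / 201 = -0.28333873
φ = arcsin(-0.28333873) = -16.459572°

-16.4596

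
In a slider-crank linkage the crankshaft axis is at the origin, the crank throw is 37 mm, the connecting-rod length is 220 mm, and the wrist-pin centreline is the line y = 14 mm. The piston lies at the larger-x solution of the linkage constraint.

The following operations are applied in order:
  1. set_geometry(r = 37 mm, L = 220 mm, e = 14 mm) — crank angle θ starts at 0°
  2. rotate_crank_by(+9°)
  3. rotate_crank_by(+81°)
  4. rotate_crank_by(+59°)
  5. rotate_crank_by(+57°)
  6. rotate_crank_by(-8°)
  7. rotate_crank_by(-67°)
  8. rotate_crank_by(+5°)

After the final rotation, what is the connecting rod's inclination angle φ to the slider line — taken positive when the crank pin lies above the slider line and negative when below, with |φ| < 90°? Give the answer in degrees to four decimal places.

set_geometry: r = 37 mm, L = 220 mm, e = 14 mm; θ ← 0°
rotate_crank_by(+9°): θ ← 0° +9° = 9°
rotate_crank_by(+81°): θ ← 9° +81° = 90°
rotate_crank_by(+59°): θ ← 90° +59° = 149°
rotate_crank_by(+57°): θ ← 149° +57° = 206°
rotate_crank_by(-8°): θ ← 206° -8° = 198°
rotate_crank_by(-67°): θ ← 198° -67° = 131°
rotate_crank_by(+5°): θ ← 131° +5° = 136°
crank pin P = (r cos θ, r sin θ) = (-26.615573, 25.702360)
h = r sin θ − e = 25.702360 − 14 = 11.702360
sin φ = h / L = 11.702360 / 220 = 0.05319254
φ = arcsin(0.05319254) = 3.049147°

3.0491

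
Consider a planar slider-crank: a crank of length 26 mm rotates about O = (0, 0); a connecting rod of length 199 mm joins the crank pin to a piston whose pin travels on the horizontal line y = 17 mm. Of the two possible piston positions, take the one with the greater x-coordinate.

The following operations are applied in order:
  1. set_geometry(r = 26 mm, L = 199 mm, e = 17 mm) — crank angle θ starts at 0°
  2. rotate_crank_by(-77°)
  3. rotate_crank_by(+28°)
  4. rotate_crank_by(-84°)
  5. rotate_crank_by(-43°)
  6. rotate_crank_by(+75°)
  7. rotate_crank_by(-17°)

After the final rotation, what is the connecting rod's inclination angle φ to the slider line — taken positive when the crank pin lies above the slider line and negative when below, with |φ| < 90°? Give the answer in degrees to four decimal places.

-11.5830

set_geometry: r = 26 mm, L = 199 mm, e = 17 mm; θ ← 0°
rotate_crank_by(-77°): θ ← 0° -77° = -77°
rotate_crank_by(+28°): θ ← -77° +28° = -49°
rotate_crank_by(-84°): θ ← -49° -84° = -133°
rotate_crank_by(-43°): θ ← -133° -43° = -176°
rotate_crank_by(+75°): θ ← -176° +75° = -101°
rotate_crank_by(-17°): θ ← -101° -17° = -118°
crank pin P = (r cos θ, r sin θ) = (-12.206261, -22.956637)
h = r sin θ − e = -22.956637 − 17 = -39.956637
sin φ = h / L = -39.956637 / 199 = -0.20078712
φ = arcsin(-0.20078712) = -11.582992°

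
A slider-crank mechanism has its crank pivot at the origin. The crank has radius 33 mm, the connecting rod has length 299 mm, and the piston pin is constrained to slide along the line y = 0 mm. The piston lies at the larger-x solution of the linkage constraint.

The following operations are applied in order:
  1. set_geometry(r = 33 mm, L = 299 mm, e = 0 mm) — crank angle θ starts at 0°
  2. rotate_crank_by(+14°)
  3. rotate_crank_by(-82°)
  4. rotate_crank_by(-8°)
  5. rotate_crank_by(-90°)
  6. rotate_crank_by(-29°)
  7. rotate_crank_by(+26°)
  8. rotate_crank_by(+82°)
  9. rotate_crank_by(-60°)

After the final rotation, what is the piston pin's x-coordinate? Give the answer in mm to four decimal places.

270.7832

set_geometry: r = 33 mm, L = 299 mm, e = 0 mm; θ ← 0°
rotate_crank_by(+14°): θ ← 0° +14° = 14°
rotate_crank_by(-82°): θ ← 14° -82° = -68°
rotate_crank_by(-8°): θ ← -68° -8° = -76°
rotate_crank_by(-90°): θ ← -76° -90° = -166°
rotate_crank_by(-29°): θ ← -166° -29° = -195°
rotate_crank_by(+26°): θ ← -195° +26° = -169°
rotate_crank_by(+82°): θ ← -169° +82° = -87°
rotate_crank_by(-60°): θ ← -87° -60° = -147°
crank pin P = (r cos θ, r sin θ) = (-27.676129, -17.973088)
h = r sin θ − e = -17.973088 − 0 = -17.973088
x = r cos θ + √(L² − h²) = -27.676129 + √(89401.0 − 323.0319) = -27.676129 + 298.459324 = 270.783195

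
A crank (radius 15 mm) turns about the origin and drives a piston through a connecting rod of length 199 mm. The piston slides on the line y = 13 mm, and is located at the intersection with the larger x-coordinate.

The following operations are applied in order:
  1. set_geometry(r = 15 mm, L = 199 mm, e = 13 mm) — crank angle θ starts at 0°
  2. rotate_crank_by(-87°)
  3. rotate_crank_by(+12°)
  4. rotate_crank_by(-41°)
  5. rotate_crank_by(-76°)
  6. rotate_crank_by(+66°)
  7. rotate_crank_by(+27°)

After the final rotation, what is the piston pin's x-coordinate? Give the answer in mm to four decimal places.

set_geometry: r = 15 mm, L = 199 mm, e = 13 mm; θ ← 0°
rotate_crank_by(-87°): θ ← 0° -87° = -87°
rotate_crank_by(+12°): θ ← -87° +12° = -75°
rotate_crank_by(-41°): θ ← -75° -41° = -116°
rotate_crank_by(-76°): θ ← -116° -76° = -192°
rotate_crank_by(+66°): θ ← -192° +66° = -126°
rotate_crank_by(+27°): θ ← -126° +27° = -99°
crank pin P = (r cos θ, r sin θ) = (-2.346517, -14.815325)
h = r sin θ − e = -14.815325 − 13 = -27.815325
x = r cos θ + √(L² − h²) = -2.346517 + √(39601.0 − 773.6923) = -2.346517 + 197.046461 = 194.699944

194.6999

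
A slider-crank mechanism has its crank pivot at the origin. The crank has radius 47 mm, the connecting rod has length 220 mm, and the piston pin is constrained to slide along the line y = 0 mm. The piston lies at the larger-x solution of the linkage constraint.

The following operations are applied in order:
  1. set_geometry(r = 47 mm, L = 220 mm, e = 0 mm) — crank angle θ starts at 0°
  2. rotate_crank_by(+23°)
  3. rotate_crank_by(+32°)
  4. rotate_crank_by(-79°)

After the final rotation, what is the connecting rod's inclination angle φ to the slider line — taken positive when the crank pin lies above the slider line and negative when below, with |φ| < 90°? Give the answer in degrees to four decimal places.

set_geometry: r = 47 mm, L = 220 mm, e = 0 mm; θ ← 0°
rotate_crank_by(+23°): θ ← 0° +23° = 23°
rotate_crank_by(+32°): θ ← 23° +32° = 55°
rotate_crank_by(-79°): θ ← 55° -79° = -24°
crank pin P = (r cos θ, r sin θ) = (42.936637, -19.116622)
h = r sin θ − e = -19.116622 − 0 = -19.116622
sin φ = h / L = -19.116622 / 220 = -0.08689374
φ = arcsin(-0.08689374) = -4.984931°

-4.9849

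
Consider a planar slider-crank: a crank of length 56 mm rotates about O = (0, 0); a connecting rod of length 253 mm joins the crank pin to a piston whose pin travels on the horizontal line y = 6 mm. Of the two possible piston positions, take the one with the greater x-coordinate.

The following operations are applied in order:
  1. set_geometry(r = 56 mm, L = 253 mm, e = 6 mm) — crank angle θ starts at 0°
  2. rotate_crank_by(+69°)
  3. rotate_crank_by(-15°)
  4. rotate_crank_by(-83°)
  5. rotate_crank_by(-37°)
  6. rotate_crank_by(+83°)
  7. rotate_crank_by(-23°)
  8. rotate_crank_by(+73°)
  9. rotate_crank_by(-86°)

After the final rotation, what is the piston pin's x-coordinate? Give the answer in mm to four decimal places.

set_geometry: r = 56 mm, L = 253 mm, e = 6 mm; θ ← 0°
rotate_crank_by(+69°): θ ← 0° +69° = 69°
rotate_crank_by(-15°): θ ← 69° -15° = 54°
rotate_crank_by(-83°): θ ← 54° -83° = -29°
rotate_crank_by(-37°): θ ← -29° -37° = -66°
rotate_crank_by(+83°): θ ← -66° +83° = 17°
rotate_crank_by(-23°): θ ← 17° -23° = -6°
rotate_crank_by(+73°): θ ← -6° +73° = 67°
rotate_crank_by(-86°): θ ← 67° -86° = -19°
crank pin P = (r cos θ, r sin θ) = (52.949040, -18.231817)
h = r sin θ − e = -18.231817 − 6 = -24.231817
x = r cos θ + √(L² − h²) = 52.949040 + √(64009.0 − 587.1809) = 52.949040 + 251.836890 = 304.785930

304.7859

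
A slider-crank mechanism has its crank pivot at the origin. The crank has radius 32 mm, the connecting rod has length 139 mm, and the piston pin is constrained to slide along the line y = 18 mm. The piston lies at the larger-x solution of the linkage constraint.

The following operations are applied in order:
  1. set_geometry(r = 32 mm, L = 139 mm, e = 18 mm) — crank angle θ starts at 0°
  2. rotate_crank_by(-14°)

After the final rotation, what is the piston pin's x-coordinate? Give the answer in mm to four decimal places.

set_geometry: r = 32 mm, L = 139 mm, e = 18 mm; θ ← 0°
rotate_crank_by(-14°): θ ← 0° -14° = -14°
crank pin P = (r cos θ, r sin θ) = (31.049463, -7.741501)
h = r sin θ − e = -7.741501 − 18 = -25.741501
x = r cos θ + √(L² − h²) = 31.049463 + √(19321.0 − 662.6249) = 31.049463 + 136.595663 = 167.645126

167.6451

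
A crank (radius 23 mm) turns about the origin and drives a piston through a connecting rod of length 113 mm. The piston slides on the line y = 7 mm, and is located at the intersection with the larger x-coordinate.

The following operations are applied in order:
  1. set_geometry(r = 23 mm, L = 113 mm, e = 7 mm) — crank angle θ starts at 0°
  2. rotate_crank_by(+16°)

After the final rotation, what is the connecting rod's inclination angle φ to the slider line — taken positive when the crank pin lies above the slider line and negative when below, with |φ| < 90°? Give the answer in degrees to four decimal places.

-0.3348

set_geometry: r = 23 mm, L = 113 mm, e = 7 mm; θ ← 0°
rotate_crank_by(+16°): θ ← 0° +16° = 16°
crank pin P = (r cos θ, r sin θ) = (22.109019, 6.339659)
h = r sin θ − e = 6.339659 − 7 = -0.660341
sin φ = h / L = -0.660341 / 113 = -0.00584372
φ = arcsin(-0.00584372) = -0.334823°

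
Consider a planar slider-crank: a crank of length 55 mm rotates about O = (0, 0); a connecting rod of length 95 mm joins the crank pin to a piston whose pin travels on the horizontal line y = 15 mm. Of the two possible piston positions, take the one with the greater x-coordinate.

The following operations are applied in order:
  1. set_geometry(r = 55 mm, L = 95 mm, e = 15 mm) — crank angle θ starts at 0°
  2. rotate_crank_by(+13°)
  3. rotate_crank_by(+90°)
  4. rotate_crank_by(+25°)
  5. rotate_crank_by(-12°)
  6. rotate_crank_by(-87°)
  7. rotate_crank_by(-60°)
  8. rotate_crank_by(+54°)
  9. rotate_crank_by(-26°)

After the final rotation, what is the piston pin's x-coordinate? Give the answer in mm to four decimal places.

set_geometry: r = 55 mm, L = 95 mm, e = 15 mm; θ ← 0°
rotate_crank_by(+13°): θ ← 0° +13° = 13°
rotate_crank_by(+90°): θ ← 13° +90° = 103°
rotate_crank_by(+25°): θ ← 103° +25° = 128°
rotate_crank_by(-12°): θ ← 128° -12° = 116°
rotate_crank_by(-87°): θ ← 116° -87° = 29°
rotate_crank_by(-60°): θ ← 29° -60° = -31°
rotate_crank_by(+54°): θ ← -31° +54° = 23°
rotate_crank_by(-26°): θ ← 23° -26° = -3°
crank pin P = (r cos θ, r sin θ) = (54.924624, -2.878478)
h = r sin θ − e = -2.878478 − 15 = -17.878478
x = r cos θ + √(L² − h²) = 54.924624 + √(9025.0 − 319.6400) = 54.924624 + 93.302519 = 148.227143

148.2271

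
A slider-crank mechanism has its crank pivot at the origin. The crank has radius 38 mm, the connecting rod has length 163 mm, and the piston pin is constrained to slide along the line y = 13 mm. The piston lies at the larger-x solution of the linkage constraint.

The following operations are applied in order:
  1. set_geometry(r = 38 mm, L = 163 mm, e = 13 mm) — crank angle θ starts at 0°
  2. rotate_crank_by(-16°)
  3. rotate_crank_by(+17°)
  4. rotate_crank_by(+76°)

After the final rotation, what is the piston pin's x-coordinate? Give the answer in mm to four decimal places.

set_geometry: r = 38 mm, L = 163 mm, e = 13 mm; θ ← 0°
rotate_crank_by(-16°): θ ← 0° -16° = -16°
rotate_crank_by(+17°): θ ← -16° +17° = 1°
rotate_crank_by(+76°): θ ← 1° +76° = 77°
crank pin P = (r cos θ, r sin θ) = (8.548140, 37.026062)
h = r sin θ − e = 37.026062 − 13 = 24.026062
x = r cos θ + √(L² − h²) = 8.548140 + √(26569.0 − 577.2517) = 8.548140 + 161.219566 = 169.767706

169.7677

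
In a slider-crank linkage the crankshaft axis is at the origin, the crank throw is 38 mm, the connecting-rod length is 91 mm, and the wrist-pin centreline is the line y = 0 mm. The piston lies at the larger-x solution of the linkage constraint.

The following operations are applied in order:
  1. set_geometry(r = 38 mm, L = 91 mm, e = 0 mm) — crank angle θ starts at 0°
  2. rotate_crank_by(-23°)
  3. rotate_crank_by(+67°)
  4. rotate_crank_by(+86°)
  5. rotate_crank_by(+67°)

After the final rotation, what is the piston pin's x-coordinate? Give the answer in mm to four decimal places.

set_geometry: r = 38 mm, L = 91 mm, e = 0 mm; θ ← 0°
rotate_crank_by(-23°): θ ← 0° -23° = -23°
rotate_crank_by(+67°): θ ← -23° +67° = 44°
rotate_crank_by(+86°): θ ← 44° +86° = 130°
rotate_crank_by(+67°): θ ← 130° +67° = 197°
crank pin P = (r cos θ, r sin θ) = (-36.339581, -11.110125)
h = r sin θ − e = -11.110125 − 0 = -11.110125
x = r cos θ + √(L² − h²) = -36.339581 + √(8281.0 − 123.4349) = -36.339581 + 90.319240 = 53.979659

53.9797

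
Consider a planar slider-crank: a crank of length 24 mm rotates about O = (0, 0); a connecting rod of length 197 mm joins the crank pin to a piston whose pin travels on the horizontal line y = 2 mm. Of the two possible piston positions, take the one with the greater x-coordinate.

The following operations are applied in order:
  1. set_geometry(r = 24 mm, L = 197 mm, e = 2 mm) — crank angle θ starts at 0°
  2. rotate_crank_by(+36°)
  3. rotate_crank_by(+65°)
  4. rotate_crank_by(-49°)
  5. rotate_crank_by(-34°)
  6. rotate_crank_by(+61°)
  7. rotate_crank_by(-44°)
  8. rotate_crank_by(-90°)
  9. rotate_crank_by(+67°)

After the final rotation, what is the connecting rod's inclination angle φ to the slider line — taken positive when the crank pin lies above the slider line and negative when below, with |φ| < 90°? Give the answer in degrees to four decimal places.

0.8696

set_geometry: r = 24 mm, L = 197 mm, e = 2 mm; θ ← 0°
rotate_crank_by(+36°): θ ← 0° +36° = 36°
rotate_crank_by(+65°): θ ← 36° +65° = 101°
rotate_crank_by(-49°): θ ← 101° -49° = 52°
rotate_crank_by(-34°): θ ← 52° -34° = 18°
rotate_crank_by(+61°): θ ← 18° +61° = 79°
rotate_crank_by(-44°): θ ← 79° -44° = 35°
rotate_crank_by(-90°): θ ← 35° -90° = -55°
rotate_crank_by(+67°): θ ← -55° +67° = 12°
crank pin P = (r cos θ, r sin θ) = (23.475542, 4.989881)
h = r sin θ − e = 4.989881 − 2 = 2.989881
sin φ = h / L = 2.989881 / 197 = 0.01517706
φ = arcsin(0.01517706) = 0.869615°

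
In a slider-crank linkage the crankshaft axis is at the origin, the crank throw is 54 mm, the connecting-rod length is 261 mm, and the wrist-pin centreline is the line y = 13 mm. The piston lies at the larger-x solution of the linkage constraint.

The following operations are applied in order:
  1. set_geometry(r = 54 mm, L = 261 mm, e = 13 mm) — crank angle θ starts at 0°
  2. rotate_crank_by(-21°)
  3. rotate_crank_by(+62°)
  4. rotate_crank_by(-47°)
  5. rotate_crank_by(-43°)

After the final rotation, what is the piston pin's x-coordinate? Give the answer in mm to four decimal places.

290.8317

set_geometry: r = 54 mm, L = 261 mm, e = 13 mm; θ ← 0°
rotate_crank_by(-21°): θ ← 0° -21° = -21°
rotate_crank_by(+62°): θ ← -21° +62° = 41°
rotate_crank_by(-47°): θ ← 41° -47° = -6°
rotate_crank_by(-43°): θ ← -6° -43° = -49°
crank pin P = (r cos θ, r sin θ) = (35.427188, -40.754317)
h = r sin θ − e = -40.754317 − 13 = -53.754317
x = r cos θ + √(L² − h²) = 35.427188 + √(68121.0 − 2889.5266) = 35.427188 + 255.404529 = 290.831716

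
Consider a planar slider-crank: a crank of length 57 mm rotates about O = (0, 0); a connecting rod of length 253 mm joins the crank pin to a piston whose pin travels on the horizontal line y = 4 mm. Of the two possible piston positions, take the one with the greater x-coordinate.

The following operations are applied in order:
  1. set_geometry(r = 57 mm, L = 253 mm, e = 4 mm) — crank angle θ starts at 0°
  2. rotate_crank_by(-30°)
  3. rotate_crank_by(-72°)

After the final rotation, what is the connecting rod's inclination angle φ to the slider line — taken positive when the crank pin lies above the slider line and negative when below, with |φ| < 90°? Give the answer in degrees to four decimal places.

set_geometry: r = 57 mm, L = 253 mm, e = 4 mm; θ ← 0°
rotate_crank_by(-30°): θ ← 0° -30° = -30°
rotate_crank_by(-72°): θ ← -30° -72° = -102°
crank pin P = (r cos θ, r sin θ) = (-11.850966, -55.754413)
h = r sin θ − e = -55.754413 − 4 = -59.754413
sin φ = h / L = -59.754413 / 253 = -0.23618345
φ = arcsin(-0.23618345) = -13.661393°

-13.6614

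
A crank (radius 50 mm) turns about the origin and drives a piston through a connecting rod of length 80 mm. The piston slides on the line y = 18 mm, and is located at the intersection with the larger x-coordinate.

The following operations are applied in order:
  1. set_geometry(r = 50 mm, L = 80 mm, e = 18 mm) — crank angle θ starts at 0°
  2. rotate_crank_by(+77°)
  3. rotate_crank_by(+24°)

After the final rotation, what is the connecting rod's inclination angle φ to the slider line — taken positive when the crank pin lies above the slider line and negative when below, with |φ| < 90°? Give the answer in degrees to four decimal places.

22.8623

set_geometry: r = 50 mm, L = 80 mm, e = 18 mm; θ ← 0°
rotate_crank_by(+77°): θ ← 0° +77° = 77°
rotate_crank_by(+24°): θ ← 77° +24° = 101°
crank pin P = (r cos θ, r sin θ) = (-9.540450, 49.081359)
h = r sin θ − e = 49.081359 − 18 = 31.081359
sin φ = h / L = 31.081359 / 80 = 0.38851699
φ = arcsin(0.38851699) = 22.862254°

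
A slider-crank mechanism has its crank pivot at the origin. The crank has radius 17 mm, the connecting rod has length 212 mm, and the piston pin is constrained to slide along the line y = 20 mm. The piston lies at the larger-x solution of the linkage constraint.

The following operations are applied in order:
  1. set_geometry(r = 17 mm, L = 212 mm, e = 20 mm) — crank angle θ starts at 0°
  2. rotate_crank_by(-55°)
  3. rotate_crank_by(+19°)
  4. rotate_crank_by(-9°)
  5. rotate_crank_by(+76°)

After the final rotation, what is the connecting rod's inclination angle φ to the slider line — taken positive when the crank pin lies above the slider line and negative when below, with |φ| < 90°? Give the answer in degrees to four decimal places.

-3.0404

set_geometry: r = 17 mm, L = 212 mm, e = 20 mm; θ ← 0°
rotate_crank_by(-55°): θ ← 0° -55° = -55°
rotate_crank_by(+19°): θ ← -55° +19° = -36°
rotate_crank_by(-9°): θ ← -36° -9° = -45°
rotate_crank_by(+76°): θ ← -45° +76° = 31°
crank pin P = (r cos θ, r sin θ) = (14.571844, 8.755647)
h = r sin θ − e = 8.755647 − 20 = -11.244353
sin φ = h / L = -11.244353 / 212 = -0.05303940
φ = arcsin(-0.05303940) = -3.040360°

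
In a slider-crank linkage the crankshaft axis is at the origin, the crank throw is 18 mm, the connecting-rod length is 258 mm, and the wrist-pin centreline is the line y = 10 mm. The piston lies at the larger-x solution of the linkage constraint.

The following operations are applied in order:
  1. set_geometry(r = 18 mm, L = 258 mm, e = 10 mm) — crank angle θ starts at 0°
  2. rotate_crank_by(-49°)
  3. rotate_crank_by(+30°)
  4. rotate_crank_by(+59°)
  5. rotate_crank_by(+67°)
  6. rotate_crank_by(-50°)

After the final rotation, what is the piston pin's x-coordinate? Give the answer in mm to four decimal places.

267.7532

set_geometry: r = 18 mm, L = 258 mm, e = 10 mm; θ ← 0°
rotate_crank_by(-49°): θ ← 0° -49° = -49°
rotate_crank_by(+30°): θ ← -49° +30° = -19°
rotate_crank_by(+59°): θ ← -19° +59° = 40°
rotate_crank_by(+67°): θ ← 40° +67° = 107°
rotate_crank_by(-50°): θ ← 107° -50° = 57°
crank pin P = (r cos θ, r sin θ) = (9.803503, 15.096070)
h = r sin θ − e = 15.096070 − 10 = 5.096070
x = r cos θ + √(L² − h²) = 9.803503 + √(66564.0 − 25.9699) = 9.803503 + 257.949666 = 267.753168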